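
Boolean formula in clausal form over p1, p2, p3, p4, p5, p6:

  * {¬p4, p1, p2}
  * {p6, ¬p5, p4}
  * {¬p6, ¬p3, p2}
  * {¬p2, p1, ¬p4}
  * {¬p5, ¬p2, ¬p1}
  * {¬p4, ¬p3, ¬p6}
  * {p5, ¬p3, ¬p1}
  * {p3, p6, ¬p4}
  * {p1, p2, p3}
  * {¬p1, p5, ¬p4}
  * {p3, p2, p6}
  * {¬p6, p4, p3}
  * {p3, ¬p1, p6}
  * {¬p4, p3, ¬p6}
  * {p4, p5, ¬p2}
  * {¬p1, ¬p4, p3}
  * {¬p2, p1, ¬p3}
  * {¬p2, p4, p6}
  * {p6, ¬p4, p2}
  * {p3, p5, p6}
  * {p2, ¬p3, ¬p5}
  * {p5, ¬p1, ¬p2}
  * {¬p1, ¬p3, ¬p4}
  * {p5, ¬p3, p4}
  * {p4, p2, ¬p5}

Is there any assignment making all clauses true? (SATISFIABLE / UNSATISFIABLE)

p3 = True:
  p2 = True:
    propagation gives p1=True, p5=False; an empty clause results — contradiction.
  p2 = False:
    propagation gives p6=False, p4=False, p5=False; an empty clause results — contradiction.
p3 = False:
  p4 = True:
    propagation gives p6=True; an empty clause results — contradiction.
  p4 = False:
    propagation gives p6=False, p5=False; an empty clause results — contradiction.
Every branch closes, so no satisfying assignment exists.

UNSATISFIABLE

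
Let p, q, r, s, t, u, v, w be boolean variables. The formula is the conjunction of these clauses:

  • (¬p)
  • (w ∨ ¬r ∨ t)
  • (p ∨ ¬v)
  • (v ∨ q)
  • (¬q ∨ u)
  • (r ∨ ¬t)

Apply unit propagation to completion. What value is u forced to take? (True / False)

True

(¬p) is a unit clause: p = False.
(¬v ∨ p) with p = False leaves only ¬v, so v = False.
From (v ∨ q) and v = False: q = True.
In (¬q ∨ u), ¬q is now false; u must hold, so u = True.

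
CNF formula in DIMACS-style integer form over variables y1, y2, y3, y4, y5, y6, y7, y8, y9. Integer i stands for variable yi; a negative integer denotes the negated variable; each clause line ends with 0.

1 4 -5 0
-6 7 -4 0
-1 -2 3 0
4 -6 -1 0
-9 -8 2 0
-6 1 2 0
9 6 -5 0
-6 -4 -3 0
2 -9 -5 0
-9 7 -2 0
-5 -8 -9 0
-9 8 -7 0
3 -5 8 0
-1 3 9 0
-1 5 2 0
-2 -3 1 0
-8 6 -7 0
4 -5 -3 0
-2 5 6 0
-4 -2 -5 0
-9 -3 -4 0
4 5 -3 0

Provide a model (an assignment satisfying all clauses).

y1 = F, y2 = T, y3 = F, y4 = F, y5 = F, y6 = T, y7 = F, y8 = F, y9 = F

Branch on y1: take y1 = False.
Try y2 = True.
  then y3 is forced to False.
Try y4 = False.
  then y5 is forced to False.
  then y6 is forced to True.
The remaining clauses are satisfied by y7 = False, y8 = False, y9 = False.
Check each clause:
  1. (!y5 || y4 || y1) — !y5 is true.
  2. (!y4 || y7 || !y6) — !y4 is true.
  3. (y3 || !y2 || !y1) — !y1 is true.
  4. (!y6 || y4 || !y1) — !y1 is true.
  5. (y2 || !y9 || !y8) — !y8 is true.
  6. (!y6 || y1 || y2) — y2 is true.
  7. (!y5 || y6 || y9) — !y5 is true.
  8. (!y6 || !y3 || !y4) — !y4 is true.
  9. (y2 || !y9 || !y5) — y2 is true.
  10. (y7 || !y2 || !y9) — !y9 is true.
  11. (!y8 || !y9 || !y5) — !y8 is true.
  12. (y8 || !y9 || !y7) — !y7 is true.
  13. (y3 || y8 || !y5) — !y5 is true.
  14. (!y1 || y9 || y3) — !y1 is true.
  15. (y2 || y5 || !y1) — y2 is true.
  16. (!y2 || !y3 || y1) — !y3 is true.
  17. (!y8 || y6 || !y7) — !y8 is true.
  18. (!y3 || !y5 || y4) — !y5 is true.
  19. (!y2 || y6 || y5) — y6 is true.
  20. (!y5 || !y4 || !y2) — !y5 is true.
  21. (!y9 || !y3 || !y4) — !y4 is true.
  22. (y5 || y4 || !y3) — !y3 is true.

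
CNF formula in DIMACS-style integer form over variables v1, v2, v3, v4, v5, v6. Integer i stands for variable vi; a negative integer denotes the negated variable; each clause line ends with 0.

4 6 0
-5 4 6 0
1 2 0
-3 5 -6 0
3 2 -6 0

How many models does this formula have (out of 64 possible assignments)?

26

Split on v6, then v2.
  v6=1, v2=1: v1, v4 free; 3 ways for (v3,v5) × 2^2 = 12.
  v6=1, v2=0: remaining (v1,v3,v4,v5) ∈ {(1,1,0,1); (1,1,1,1)} — 2.
  v6=0, v2=1: forces v4=1; v1, v3, v5 free → 2^3 = 8.
  v6=0, v2=0: remaining (v1,v3,v4,v5) ∈ {(1,0,1,0); (1,0,1,1); (1,1,1,0); (1,1,1,1)} — 4.
Total: 12 + 2 + 8 + 4 = 26.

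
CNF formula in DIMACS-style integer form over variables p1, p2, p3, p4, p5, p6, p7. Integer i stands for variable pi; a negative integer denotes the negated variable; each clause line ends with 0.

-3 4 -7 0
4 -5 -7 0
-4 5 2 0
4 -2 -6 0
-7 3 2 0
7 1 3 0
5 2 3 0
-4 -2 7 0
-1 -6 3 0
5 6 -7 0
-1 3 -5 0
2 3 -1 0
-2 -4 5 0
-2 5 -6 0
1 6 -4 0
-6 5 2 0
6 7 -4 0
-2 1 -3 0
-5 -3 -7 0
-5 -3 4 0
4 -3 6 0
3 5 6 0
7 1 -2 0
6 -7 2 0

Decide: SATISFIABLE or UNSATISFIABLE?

Branch on p1: take p1 = False.
Set p2 = True and propagate.
  then p3 is forced to False.
  then p7 is forced to True.
Try p4 = True.
  then p5 is forced to True.
  then p6 is forced to True.
Every clause has at least one true literal under this assignment.
So p1 = False, p2 = True, p3 = False, p4 = True, p5 = True, p6 = True, p7 = True is a satisfying assignment.

SATISFIABLE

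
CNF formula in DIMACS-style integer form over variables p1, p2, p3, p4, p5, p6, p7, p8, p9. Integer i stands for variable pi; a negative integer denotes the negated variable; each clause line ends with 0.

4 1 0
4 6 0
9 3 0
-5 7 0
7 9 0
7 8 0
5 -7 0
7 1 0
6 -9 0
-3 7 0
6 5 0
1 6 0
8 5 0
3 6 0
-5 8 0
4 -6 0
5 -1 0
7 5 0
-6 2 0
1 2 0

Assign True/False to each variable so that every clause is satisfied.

p2 occurs only positively in the remaining clauses — set p2 = True.
Pure literal: p4 appears only positively; assign p4 = True.
Set p1 = False and propagate.
  then p7 is forced to True.
  then p5 is forced to True.
  then p6 is forced to True.
  then p8 is forced to True.
Try p3 = True.
p9 is now unconstrained; take p9 = True.
Every clause has at least one true literal under this assignment.

p1=F  p2=T  p3=T  p4=T  p5=T  p6=T  p7=T  p8=T  p9=T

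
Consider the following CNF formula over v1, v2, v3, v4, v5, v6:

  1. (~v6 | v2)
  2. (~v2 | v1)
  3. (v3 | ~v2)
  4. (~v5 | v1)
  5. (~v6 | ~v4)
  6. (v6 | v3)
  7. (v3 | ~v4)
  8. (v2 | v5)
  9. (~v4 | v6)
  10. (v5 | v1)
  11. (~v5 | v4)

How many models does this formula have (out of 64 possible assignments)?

Satisfying assignments:
  v1=1 v2=1 v3=1 v4=0 v5=0 v6=0
  v1=1 v2=1 v3=1 v4=0 v5=0 v6=1
That's 2 in total.

2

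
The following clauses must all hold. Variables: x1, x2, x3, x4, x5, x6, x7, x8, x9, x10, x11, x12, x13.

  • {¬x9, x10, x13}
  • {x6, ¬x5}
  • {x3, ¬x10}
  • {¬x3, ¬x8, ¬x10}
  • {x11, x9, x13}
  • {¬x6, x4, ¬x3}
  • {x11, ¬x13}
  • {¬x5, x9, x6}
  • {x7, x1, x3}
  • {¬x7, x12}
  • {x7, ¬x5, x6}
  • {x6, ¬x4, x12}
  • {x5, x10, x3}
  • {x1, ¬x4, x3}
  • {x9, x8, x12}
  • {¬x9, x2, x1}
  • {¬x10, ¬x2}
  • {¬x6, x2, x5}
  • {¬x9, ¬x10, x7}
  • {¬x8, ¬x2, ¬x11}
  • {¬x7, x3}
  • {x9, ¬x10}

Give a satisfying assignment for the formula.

x1 = True, x2 = False, x3 = True, x4 = True, x5 = True, x6 = True, x7 = True, x8 = False, x9 = True, x10 = False, x11 = True, x12 = True, x13 = True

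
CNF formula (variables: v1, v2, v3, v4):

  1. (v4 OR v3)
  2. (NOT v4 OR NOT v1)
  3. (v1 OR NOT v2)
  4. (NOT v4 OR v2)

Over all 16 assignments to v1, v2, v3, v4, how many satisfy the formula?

The models are:
  v1=F v2=F v3=T v4=F
  v1=T v2=F v3=T v4=F
  v1=T v2=T v3=T v4=F
Count: 3.

3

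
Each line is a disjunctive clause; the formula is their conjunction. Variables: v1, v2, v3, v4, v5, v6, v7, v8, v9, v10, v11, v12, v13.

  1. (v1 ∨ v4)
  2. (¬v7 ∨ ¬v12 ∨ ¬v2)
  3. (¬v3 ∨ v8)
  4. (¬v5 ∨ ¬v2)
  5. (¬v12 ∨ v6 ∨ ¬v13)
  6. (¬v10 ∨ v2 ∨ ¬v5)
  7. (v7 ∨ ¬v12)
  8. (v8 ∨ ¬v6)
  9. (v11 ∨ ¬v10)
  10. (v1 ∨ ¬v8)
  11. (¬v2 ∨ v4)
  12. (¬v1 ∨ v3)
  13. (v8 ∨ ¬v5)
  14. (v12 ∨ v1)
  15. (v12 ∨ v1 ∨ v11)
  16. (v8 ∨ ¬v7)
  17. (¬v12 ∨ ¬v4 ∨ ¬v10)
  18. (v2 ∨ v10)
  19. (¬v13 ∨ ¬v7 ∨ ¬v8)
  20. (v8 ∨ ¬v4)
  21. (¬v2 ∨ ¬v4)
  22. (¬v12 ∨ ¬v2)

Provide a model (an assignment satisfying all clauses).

v1=1, v2=0, v3=1, v4=0, v5=0, v6=0, v7=0, v8=1, v9=0, v10=1, v11=1, v12=0, v13=1

v5 occurs only negated in the remaining clauses — set v5 = False.
v11 occurs only positively in the remaining clauses — set v11 = True.
Try v1 = True.
  then v3 is forced to True.
  then v8 is forced to True.
Set v2 = False and propagate.
  then v10 is forced to True.
For the remaining variables, v4 = False, v6 = False, v7 = False, v9 = False, v12 = False, v13 = True works.
Check each clause:
  1. (v4 ∨ v1) — v1 is true.
  2. (¬v2 ∨ ¬v12 ∨ ¬v7) — ¬v7 is true.
  3. (¬v3 ∨ v8) — v8 is true.
  4. (¬v5 ∨ ¬v2) — ¬v5 is true.
  5. (¬v12 ∨ ¬v13 ∨ v6) — ¬v12 is true.
  6. (¬v5 ∨ v2 ∨ ¬v10) — ¬v5 is true.
  7. (¬v12 ∨ v7) — ¬v12 is true.
  8. (¬v6 ∨ v8) — v8 is true.
  9. (v11 ∨ ¬v10) — v11 is true.
  10. (¬v8 ∨ v1) — v1 is true.
  11. (¬v2 ∨ v4) — ¬v2 is true.
  12. (¬v1 ∨ v3) — v3 is true.
  13. (¬v5 ∨ v8) — v8 is true.
  14. (v1 ∨ v12) — v1 is true.
  15. (v1 ∨ v12 ∨ v11) — v1 is true.
  16. (¬v7 ∨ v8) — v8 is true.
  17. (¬v10 ∨ ¬v12 ∨ ¬v4) — ¬v12 is true.
  18. (v10 ∨ v2) — v10 is true.
  19. (¬v13 ∨ ¬v7 ∨ ¬v8) — ¬v7 is true.
  20. (¬v4 ∨ v8) — v8 is true.
  21. (¬v4 ∨ ¬v2) — ¬v4 is true.
  22. (¬v12 ∨ ¬v2) — ¬v12 is true.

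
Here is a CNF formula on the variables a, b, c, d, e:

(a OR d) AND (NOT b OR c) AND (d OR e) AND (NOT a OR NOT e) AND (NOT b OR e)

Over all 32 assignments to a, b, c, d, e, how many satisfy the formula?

7

Split on e, then a.
  e=1, a=1: a clause becomes empty — 0.
  e=1, a=0: remaining (b,c,d) ∈ {(0,0,1); (0,1,1); (1,1,1)} — 3.
  e=0, a=1: remaining (b,c,d) ∈ {(0,0,1); (0,1,1)} — 2.
  e=0, a=0: remaining (b,c,d) ∈ {(0,0,1); (0,1,1)} — 2.
Total: 0 + 3 + 2 + 2 = 7.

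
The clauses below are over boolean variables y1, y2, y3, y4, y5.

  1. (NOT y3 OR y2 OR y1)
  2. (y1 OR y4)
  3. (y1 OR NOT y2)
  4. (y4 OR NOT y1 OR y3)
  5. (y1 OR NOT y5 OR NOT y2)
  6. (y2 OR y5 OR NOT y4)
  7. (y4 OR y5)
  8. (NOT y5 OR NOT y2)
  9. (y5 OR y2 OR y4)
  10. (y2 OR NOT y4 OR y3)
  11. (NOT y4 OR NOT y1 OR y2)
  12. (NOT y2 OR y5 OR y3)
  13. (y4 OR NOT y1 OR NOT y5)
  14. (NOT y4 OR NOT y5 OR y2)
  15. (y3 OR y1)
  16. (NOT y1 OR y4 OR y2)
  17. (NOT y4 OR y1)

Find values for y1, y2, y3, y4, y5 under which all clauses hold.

y1 = T, y2 = T, y3 = T, y4 = T, y5 = F

Try y1 = True.
For the remaining variables, y2 = True, y3 = True, y4 = True, y5 = False works.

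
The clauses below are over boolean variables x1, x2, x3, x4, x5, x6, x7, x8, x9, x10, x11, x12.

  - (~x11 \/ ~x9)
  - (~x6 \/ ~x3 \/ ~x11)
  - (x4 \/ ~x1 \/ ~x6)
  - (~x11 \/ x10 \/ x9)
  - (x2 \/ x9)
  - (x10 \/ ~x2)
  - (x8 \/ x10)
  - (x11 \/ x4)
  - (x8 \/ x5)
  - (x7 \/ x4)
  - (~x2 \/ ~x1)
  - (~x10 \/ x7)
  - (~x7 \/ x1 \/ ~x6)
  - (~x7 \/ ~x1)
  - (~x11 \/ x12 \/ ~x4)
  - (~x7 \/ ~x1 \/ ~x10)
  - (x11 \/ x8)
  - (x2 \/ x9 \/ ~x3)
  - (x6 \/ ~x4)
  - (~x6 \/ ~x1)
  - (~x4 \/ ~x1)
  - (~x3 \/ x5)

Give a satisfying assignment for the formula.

x1=F, x2=T, x3=T, x4=F, x5=T, x6=F, x7=T, x8=F, x9=F, x10=T, x11=T, x12=F

Check each clause:
  1. (~x9 \/ ~x11) — ~x9 is true.
  2. (~x3 \/ ~x11 \/ ~x6) — ~x6 is true.
  3. (x4 \/ ~x1 \/ ~x6) — ~x6 is true.
  4. (~x11 \/ x9 \/ x10) — x10 is true.
  5. (x9 \/ x2) — x2 is true.
  6. (x10 \/ ~x2) — x10 is true.
  7. (x8 \/ x10) — x10 is true.
  8. (x4 \/ x11) — x11 is true.
  9. (x8 \/ x5) — x5 is true.
  10. (x7 \/ x4) — x7 is true.
  11. (~x2 \/ ~x1) — ~x1 is true.
  12. (x7 \/ ~x10) — x7 is true.
  13. (~x7 \/ ~x6 \/ x1) — ~x6 is true.
  14. (~x7 \/ ~x1) — ~x1 is true.
  15. (~x11 \/ x12 \/ ~x4) — ~x4 is true.
  16. (~x1 \/ ~x7 \/ ~x10) — ~x1 is true.
  17. (x8 \/ x11) — x11 is true.
  18. (x9 \/ x2 \/ ~x3) — x2 is true.
  19. (~x4 \/ x6) — ~x4 is true.
  20. (~x1 \/ ~x6) — ~x6 is true.
  21. (~x1 \/ ~x4) — ~x4 is true.
  22. (~x3 \/ x5) — x5 is true.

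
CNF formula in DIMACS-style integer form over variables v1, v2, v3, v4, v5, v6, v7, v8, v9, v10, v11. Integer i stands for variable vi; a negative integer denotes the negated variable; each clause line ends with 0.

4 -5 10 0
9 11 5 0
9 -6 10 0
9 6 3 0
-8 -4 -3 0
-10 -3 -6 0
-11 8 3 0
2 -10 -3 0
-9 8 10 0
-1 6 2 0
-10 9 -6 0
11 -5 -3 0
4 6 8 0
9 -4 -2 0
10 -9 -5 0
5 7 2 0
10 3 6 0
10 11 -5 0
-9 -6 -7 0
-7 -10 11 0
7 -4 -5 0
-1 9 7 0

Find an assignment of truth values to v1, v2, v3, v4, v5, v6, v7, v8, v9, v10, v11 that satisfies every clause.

Set v1 = True and propagate.
Set v2 = True and propagate.
For the remaining variables, v3 = False, v4 = True, v5 = False, v6 = False, v7 = True, v8 = True, v9 = True, v10 = True, v11 = True works.
Every clause has at least one true literal under this assignment.

v1=1, v2=1, v3=0, v4=1, v5=0, v6=0, v7=1, v8=1, v9=1, v10=1, v11=1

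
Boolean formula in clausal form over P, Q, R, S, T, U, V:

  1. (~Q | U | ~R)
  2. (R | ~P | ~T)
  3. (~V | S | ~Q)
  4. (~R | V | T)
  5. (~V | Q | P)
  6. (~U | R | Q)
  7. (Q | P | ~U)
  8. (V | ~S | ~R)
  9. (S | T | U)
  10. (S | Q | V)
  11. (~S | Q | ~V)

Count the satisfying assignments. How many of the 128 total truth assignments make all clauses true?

28

Split on Q, then V.
  Q=1, V=1: 10 of the 32 assignments to (P,R,S,T,U) work.
  Q=1, V=0: 12 of the 32 assignments to (P,R,S,T,U) work.
  Q=0, V=1: remaining (P,R,S,T,U) ∈ {(1,1,0,0,1); (1,1,0,1,0); (1,1,0,1,1)} — 3.
  Q=0, V=0: remaining (P,R,S,T,U) ∈ {(0,0,1,0,0); (0,0,1,1,0); (1,0,1,0,0)} — 3.
Total: 10 + 12 + 3 + 3 = 28.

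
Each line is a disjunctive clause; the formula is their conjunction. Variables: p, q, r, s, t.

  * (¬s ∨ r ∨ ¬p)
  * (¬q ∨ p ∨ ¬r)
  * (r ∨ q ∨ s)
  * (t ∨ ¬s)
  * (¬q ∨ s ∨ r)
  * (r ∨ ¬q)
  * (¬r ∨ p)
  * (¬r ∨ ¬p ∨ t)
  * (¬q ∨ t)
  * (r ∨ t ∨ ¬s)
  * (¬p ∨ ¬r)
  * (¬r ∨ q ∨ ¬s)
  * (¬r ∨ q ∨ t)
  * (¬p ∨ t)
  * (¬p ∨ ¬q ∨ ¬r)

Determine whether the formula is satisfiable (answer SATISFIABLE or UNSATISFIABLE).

SATISFIABLE

t occurs only positively in the remaining clauses — set t = True.
Try p = False.
  then r is forced to False.
  then q is forced to False.
  then s is forced to True.
So p = F  q = F  r = F  s = T  t = T is a satisfying assignment.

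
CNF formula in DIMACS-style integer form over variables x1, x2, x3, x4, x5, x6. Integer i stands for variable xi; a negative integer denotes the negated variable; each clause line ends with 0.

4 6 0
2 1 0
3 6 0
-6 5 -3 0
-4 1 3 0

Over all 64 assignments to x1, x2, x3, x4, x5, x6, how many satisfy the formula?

22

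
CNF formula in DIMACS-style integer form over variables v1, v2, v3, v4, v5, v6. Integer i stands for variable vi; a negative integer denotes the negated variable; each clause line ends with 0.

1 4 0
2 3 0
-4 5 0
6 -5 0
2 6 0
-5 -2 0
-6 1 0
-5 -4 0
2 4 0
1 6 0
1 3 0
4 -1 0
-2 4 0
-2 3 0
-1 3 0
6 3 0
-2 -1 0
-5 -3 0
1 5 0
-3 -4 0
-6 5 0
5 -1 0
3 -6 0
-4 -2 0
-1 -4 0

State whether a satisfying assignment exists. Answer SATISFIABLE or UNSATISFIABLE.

UNSATISFIABLE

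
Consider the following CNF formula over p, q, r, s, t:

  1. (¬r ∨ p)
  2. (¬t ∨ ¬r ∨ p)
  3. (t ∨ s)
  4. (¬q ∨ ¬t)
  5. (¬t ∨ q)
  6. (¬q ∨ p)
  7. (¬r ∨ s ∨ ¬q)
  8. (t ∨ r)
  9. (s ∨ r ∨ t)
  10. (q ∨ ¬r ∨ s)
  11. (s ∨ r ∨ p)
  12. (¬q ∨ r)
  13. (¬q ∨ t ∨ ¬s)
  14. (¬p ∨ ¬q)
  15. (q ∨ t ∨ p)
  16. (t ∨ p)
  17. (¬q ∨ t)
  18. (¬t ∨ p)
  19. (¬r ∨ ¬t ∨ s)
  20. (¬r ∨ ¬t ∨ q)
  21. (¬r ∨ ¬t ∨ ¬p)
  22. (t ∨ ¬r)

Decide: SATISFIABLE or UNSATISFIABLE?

UNSATISFIABLE

t = True:
  propagation gives q=False; an empty clause results — contradiction.
t = False:
  propagation gives s=True, r=True; an empty clause results — contradiction.
Every branch closes, so no satisfying assignment exists.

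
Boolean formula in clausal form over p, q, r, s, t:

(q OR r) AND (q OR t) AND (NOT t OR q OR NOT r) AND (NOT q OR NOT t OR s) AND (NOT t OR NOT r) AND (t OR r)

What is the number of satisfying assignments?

The models are:
  p=0 q=1 r=0 s=1 t=1
  p=0 q=1 r=1 s=0 t=0
  p=0 q=1 r=1 s=1 t=0
  p=1 q=1 r=0 s=1 t=1
  p=1 q=1 r=1 s=0 t=0
  p=1 q=1 r=1 s=1 t=0
Count: 6.

6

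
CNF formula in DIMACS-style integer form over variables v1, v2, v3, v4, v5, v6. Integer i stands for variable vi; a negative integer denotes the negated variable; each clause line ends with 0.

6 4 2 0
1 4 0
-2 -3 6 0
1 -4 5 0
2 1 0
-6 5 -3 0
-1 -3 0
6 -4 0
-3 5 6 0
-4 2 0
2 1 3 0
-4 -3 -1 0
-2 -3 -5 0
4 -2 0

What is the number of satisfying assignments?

5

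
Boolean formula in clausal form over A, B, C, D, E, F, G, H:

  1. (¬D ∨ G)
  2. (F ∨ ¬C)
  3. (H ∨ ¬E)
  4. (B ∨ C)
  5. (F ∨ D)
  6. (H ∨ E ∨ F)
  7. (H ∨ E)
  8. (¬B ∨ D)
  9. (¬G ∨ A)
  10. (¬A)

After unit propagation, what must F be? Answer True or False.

True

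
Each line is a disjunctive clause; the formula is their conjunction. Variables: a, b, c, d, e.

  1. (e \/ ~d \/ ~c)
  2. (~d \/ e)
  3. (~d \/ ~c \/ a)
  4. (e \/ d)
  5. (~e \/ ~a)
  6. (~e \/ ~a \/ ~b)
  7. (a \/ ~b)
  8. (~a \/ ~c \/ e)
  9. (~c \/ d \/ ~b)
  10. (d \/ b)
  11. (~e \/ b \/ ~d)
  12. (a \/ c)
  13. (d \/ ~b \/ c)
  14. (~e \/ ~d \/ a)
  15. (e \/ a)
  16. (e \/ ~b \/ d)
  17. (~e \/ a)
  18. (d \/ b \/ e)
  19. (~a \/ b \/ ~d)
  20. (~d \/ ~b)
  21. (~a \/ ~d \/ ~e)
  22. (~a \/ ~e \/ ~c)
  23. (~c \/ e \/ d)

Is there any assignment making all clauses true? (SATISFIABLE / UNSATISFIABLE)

d = True:
  propagation gives e=True, a=False; an empty clause results — contradiction.
d = False:
  propagation gives e=True, a=False; an empty clause results — contradiction.
Every branch closes, so no satisfying assignment exists.

UNSATISFIABLE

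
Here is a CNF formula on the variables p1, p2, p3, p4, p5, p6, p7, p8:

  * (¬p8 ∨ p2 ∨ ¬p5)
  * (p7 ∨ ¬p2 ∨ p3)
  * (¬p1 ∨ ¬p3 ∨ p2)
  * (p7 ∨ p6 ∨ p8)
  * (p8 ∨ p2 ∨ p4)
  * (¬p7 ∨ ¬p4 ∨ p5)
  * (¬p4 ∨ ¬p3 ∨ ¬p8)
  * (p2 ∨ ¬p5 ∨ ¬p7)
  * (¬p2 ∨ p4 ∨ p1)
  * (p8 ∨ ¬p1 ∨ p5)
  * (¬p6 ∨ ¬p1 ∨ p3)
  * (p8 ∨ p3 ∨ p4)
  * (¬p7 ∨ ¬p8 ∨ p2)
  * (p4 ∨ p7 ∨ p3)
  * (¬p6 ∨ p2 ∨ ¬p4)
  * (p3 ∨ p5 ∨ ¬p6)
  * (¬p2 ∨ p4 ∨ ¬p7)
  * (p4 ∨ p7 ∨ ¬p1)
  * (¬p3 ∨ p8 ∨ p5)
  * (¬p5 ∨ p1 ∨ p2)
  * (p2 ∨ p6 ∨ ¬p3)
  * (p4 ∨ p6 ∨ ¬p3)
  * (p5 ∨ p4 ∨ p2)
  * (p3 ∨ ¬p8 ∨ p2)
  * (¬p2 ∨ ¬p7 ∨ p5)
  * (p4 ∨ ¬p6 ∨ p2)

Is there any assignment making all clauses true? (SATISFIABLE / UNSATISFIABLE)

Try p1 = True.
Branch on p2: take p2 = True.
For the remaining variables, p3 = True, p4 = True, p5 = True, p6 = True, p7 = False, p8 = False works.
So p1=1, p2=1, p3=1, p4=1, p5=1, p6=1, p7=0, p8=0 is a satisfying assignment.

SATISFIABLE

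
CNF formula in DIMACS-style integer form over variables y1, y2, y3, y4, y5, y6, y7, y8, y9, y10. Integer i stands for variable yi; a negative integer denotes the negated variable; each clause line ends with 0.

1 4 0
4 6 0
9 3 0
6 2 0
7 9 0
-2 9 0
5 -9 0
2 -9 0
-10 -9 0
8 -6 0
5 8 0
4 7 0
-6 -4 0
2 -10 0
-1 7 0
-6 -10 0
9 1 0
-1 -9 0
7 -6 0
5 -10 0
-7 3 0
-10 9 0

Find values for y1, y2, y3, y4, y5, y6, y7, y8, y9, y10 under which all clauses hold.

y1=F  y2=T  y3=F  y4=T  y5=T  y6=F  y7=F  y8=F  y9=T  y10=F

y5 occurs only positively in the remaining clauses — set y5 = True.
Pure literal: y10 appears only negated; assign y10 = False.
Branch on y1: take y1 = False.
  then y4 is forced to True.
  then y6 is forced to False.
  then y2 is forced to True.
  then y9 is forced to True.
For the remaining variables, y3 = False, y7 = False, y8 = False works.
Every clause has at least one true literal under this assignment.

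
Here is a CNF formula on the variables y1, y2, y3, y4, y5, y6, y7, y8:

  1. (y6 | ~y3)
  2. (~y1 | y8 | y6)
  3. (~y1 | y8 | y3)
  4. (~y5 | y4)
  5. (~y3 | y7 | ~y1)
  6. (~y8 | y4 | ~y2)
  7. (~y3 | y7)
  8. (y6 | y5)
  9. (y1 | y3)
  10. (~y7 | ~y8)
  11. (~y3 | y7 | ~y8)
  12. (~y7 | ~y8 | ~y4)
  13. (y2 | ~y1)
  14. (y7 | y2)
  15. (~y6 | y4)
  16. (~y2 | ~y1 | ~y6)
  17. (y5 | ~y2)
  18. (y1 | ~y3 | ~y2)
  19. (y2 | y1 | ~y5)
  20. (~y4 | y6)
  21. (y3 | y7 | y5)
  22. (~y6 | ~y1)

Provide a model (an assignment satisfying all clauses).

y1=F  y2=F  y3=T  y4=T  y5=F  y6=T  y7=T  y8=F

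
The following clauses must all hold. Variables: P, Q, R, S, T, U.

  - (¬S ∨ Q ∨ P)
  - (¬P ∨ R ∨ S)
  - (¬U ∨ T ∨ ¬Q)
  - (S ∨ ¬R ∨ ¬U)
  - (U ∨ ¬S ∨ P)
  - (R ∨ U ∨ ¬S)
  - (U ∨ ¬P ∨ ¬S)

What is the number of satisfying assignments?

23

Split on S, then U.
  S=T, U=T: R free; 4 ways for (P,Q,T) × 2^1 = 8.
  S=T, U=F: a clause becomes empty — 0.
  S=F, U=T: remaining (P,Q,R,T) ∈ {(F,F,F,F); (F,F,F,T); (F,T,F,T)} — 3.
  S=F, U=F: Q, T free; 3 ways for (P,R) × 2^2 = 12.
Total: 8 + 0 + 3 + 12 = 23.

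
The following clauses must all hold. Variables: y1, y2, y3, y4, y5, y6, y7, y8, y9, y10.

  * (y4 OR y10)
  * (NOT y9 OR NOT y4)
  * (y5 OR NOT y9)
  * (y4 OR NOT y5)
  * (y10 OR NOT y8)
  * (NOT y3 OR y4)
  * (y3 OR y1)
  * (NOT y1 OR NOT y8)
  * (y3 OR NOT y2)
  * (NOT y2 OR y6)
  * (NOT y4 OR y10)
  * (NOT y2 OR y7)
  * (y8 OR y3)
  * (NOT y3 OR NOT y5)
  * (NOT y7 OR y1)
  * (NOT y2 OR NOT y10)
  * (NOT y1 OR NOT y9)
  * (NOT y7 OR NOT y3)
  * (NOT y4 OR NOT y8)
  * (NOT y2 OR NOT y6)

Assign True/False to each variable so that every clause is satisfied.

y1 = False, y2 = False, y3 = True, y4 = True, y5 = False, y6 = False, y7 = False, y8 = False, y9 = False, y10 = True

Pure literal: y2 appears only negated; assign y2 = False.
Pure literal: y9 appears only negated; assign y9 = False.
Branch on y1: take y1 = False.
  then y3 is forced to True.
  then y4 is forced to True.
  then y10 is forced to True.
  then y5 is forced to False.
  then y7 is forced to False.
  then y8 is forced to False.
y6 is now unconstrained; take y6 = False.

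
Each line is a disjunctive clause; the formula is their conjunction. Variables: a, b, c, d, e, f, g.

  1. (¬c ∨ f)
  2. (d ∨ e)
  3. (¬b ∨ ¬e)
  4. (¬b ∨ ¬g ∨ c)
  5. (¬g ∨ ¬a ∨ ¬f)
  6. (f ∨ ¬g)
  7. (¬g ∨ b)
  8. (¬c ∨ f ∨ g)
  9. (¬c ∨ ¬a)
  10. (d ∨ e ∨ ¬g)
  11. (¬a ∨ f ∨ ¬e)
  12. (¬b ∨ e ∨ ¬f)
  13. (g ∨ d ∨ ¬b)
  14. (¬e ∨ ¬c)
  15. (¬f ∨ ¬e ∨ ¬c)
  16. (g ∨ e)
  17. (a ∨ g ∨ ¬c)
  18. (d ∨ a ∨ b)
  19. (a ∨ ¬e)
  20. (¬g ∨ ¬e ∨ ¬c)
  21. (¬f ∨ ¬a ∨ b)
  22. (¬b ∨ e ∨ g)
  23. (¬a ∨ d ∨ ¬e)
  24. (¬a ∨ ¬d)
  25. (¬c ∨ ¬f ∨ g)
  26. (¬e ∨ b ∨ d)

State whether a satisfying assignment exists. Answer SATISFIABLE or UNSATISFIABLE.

UNSATISFIABLE

e = True:
  propagation gives b=False, g=False, c=False, a=True; an empty clause results — contradiction.
e = False:
  propagation gives d=True, g=True, f=True, a=False; an empty clause results — contradiction.
Every branch closes, so no satisfying assignment exists.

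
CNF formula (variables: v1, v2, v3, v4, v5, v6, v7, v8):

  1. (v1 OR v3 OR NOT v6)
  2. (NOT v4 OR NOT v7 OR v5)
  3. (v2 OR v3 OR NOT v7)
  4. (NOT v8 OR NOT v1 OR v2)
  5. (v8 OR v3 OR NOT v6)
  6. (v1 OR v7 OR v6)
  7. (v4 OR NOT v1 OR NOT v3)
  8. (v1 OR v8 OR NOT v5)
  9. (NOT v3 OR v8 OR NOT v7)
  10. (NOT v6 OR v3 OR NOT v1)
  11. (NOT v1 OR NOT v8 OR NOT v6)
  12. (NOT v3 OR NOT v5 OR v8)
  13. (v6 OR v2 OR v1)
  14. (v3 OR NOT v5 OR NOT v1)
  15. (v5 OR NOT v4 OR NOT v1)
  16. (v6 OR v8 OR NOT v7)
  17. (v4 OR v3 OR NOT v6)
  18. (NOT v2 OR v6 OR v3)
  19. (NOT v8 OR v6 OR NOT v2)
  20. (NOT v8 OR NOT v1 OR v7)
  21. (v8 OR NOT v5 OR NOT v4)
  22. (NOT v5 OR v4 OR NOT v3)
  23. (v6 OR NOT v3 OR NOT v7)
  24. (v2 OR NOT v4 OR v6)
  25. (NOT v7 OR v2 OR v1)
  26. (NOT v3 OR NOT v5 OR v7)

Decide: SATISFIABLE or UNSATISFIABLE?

SATISFIABLE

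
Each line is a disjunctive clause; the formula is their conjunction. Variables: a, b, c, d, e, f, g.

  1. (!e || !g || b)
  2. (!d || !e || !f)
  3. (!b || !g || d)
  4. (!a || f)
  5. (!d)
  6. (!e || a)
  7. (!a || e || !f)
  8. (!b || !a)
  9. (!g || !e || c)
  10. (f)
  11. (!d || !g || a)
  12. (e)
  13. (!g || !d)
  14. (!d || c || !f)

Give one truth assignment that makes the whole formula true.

a = True  b = False  c = False  d = False  e = True  f = True  g = False

Check each clause:
  1. (b || !e || !g) — !g is true.
  2. (!d || !e || !f) — !d is true.
  3. (d || !b || !g) — !g is true.
  4. (f || !a) — f is true.
  5. (!d) — !d is true.
  6. (!e || a) — a is true.
  7. (!a || e || !f) — e is true.
  8. (!b || !a) — !b is true.
  9. (c || !e || !g) — !g is true.
  10. (f) — f is true.
  11. (!g || !d || a) — a is true.
  12. (e) — e is true.
  13. (!d || !g) — !g is true.
  14. (!d || c || !f) — !d is true.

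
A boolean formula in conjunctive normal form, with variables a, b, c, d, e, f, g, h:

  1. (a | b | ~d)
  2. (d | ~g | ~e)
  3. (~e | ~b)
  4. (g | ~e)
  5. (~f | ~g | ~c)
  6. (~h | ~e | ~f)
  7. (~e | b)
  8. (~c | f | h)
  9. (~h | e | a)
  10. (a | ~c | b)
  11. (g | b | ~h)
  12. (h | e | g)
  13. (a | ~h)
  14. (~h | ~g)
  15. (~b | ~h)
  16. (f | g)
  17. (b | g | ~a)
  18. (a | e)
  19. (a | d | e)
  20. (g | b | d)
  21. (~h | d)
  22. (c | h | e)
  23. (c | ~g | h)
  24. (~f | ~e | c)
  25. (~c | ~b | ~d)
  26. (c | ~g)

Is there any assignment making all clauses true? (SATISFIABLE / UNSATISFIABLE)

UNSATISFIABLE

e = True:
  propagation gives b=False; an empty clause results — contradiction.
e = False:
  g = True:
    propagation gives h=False, c=True, f=False; an empty clause results — contradiction.
  g = False:
    propagation gives h=True, b=True; an empty clause results — contradiction.
Every branch closes, so no satisfying assignment exists.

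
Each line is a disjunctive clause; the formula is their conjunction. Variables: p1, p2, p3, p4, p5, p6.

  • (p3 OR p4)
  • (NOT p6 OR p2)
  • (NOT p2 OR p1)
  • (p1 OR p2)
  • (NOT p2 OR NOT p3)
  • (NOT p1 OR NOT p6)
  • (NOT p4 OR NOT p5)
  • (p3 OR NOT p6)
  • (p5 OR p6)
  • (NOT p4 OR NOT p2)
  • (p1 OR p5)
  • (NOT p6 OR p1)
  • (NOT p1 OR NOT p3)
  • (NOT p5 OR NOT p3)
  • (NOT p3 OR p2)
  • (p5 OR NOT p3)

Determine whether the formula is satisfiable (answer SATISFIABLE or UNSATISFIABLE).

UNSATISFIABLE

p3 = True:
  propagation gives p2=False; an empty clause results — contradiction.
p3 = False:
  propagation gives p4=True, p5=False, p6=False; an empty clause results — contradiction.
Every branch closes, so no satisfying assignment exists.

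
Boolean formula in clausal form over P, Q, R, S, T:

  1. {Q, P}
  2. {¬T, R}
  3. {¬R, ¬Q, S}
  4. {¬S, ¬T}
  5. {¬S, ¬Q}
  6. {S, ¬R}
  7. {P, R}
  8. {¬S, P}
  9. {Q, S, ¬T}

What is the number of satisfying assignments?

4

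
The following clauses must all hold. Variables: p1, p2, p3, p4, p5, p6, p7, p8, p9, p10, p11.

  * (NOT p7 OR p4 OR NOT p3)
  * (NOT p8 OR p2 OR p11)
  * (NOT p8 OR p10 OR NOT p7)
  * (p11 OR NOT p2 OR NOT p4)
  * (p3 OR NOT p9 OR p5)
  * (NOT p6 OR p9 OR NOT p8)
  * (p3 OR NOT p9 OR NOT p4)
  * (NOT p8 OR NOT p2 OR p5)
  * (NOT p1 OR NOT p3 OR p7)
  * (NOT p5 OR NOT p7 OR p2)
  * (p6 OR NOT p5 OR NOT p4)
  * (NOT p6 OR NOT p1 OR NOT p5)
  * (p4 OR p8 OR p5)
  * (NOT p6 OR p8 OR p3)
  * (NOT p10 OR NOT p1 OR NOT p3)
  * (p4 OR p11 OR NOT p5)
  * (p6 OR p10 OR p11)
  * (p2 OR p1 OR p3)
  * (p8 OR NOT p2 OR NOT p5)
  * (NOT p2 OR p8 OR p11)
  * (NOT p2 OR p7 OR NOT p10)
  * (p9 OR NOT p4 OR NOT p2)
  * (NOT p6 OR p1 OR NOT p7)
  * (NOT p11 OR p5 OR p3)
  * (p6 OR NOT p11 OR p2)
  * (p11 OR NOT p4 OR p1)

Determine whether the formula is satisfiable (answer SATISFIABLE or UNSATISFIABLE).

SATISFIABLE

Set p1 = False and propagate.
For the remaining variables, p2 = False, p3 = True, p4 = False, p5 = True, p6 = True, p7 = False, p8 = True, p9 = True, p10 = True, p11 = True works.
So p1=0, p2=0, p3=1, p4=0, p5=1, p6=1, p7=0, p8=1, p9=1, p10=1, p11=1 is a satisfying assignment.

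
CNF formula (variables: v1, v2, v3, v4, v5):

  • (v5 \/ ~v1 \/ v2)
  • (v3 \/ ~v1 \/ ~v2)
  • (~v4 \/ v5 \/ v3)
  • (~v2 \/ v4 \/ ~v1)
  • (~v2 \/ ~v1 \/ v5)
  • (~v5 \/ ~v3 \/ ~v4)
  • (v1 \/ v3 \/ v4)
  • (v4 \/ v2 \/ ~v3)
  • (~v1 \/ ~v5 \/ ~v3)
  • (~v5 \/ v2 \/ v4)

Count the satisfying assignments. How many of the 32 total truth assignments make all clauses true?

7

Satisfying assignments:
  v1=F v2=F v3=F v4=T v5=T
  v1=F v2=F v3=T v4=T v5=F
  v1=F v2=T v3=F v4=T v5=T
  v1=F v2=T v3=T v4=F v5=F
  v1=F v2=T v3=T v4=F v5=T
  v1=F v2=T v3=T v4=T v5=F
  v1=T v2=F v3=F v4=T v5=T
Count: 7.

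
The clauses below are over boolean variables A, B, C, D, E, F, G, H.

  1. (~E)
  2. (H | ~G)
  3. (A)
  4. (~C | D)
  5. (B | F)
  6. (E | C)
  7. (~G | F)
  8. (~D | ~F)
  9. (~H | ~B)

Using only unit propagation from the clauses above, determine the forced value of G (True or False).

False

Unit clause (~E) sets E = False.
(A) stands alone — A = True.
From (C | E) and E = False: C = True.
In (~C | D), ~C is now false; D must hold, so D = True.
(~F | ~D) with D = True leaves only ~F, so F = False.
From (B | F) and F = False: B = True.
(~G | F) with F = False leaves only ~G, so G = False.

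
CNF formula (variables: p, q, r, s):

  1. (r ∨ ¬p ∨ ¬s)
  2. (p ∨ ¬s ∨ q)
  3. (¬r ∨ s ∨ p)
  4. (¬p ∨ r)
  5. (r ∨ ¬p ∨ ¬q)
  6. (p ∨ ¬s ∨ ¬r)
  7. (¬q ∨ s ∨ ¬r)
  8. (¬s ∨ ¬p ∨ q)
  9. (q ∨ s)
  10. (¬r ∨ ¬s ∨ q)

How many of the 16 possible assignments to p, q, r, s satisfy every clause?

Satisfying assignments:
  p=F q=T r=F s=F
  p=F q=T r=F s=T
  p=T q=T r=T s=T
That's 3 in total.

3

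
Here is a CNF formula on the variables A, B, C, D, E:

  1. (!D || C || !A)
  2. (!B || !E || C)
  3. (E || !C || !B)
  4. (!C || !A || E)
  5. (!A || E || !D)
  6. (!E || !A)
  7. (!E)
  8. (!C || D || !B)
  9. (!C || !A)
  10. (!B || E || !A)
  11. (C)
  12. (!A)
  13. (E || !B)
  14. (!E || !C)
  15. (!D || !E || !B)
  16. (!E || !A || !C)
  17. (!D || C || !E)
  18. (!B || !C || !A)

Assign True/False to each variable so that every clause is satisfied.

A=False  B=False  C=True  D=True  E=False

Check each clause:
  1. (!D || C || !A) — C is true.
  2. (C || !B || !E) — C is true.
  3. (!C || E || !B) — !B is true.
  4. (E || !A || !C) — !A is true.
  5. (!A || !D || E) — !A is true.
  6. (!A || !E) — !E is true.
  7. (!E) — !E is true.
  8. (D || !B || !C) — D is true.
  9. (!A || !C) — !A is true.
  10. (!B || !A || E) — !A is true.
  11. (C) — C is true.
  12. (!A) — !A is true.
  13. (!B || E) — !B is true.
  14. (!C || !E) — !E is true.
  15. (!E || !D || !B) — !E is true.
  16. (!E || !A || !C) — !E is true.
  17. (C || !D || !E) — C is true.
  18. (!B || !C || !A) — !A is true.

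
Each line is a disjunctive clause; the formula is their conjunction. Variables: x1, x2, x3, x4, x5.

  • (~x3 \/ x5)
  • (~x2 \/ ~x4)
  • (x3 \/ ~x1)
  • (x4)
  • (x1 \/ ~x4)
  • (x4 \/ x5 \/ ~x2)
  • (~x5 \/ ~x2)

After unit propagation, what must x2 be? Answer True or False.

False

(x4) stands alone — x4 = True.
From (~x2 \/ ~x4) and x4 = True: x2 = False.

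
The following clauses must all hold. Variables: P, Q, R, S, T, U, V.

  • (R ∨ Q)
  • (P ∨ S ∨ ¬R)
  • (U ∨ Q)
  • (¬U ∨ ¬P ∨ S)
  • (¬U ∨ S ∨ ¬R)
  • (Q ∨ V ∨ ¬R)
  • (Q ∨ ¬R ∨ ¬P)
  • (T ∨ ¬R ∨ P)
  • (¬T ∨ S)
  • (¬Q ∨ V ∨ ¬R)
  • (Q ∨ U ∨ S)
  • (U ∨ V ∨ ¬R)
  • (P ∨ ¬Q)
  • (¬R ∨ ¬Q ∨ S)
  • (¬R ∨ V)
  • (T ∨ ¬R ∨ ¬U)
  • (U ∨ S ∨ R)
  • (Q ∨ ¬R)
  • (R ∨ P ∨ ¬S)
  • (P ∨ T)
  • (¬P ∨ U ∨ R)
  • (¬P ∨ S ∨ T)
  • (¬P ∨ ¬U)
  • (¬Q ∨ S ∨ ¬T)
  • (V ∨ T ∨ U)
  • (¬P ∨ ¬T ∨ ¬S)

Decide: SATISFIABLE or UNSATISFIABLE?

V occurs only positively in the remaining clauses — set V = True.
Try P = True.
  then U is forced to False.
  then Q is forced to True.
  then R is forced to True.
  then S is forced to True.
  then T is forced to False.
So P = True, Q = True, R = True, S = True, T = False, U = False, V = True is a satisfying assignment.

SATISFIABLE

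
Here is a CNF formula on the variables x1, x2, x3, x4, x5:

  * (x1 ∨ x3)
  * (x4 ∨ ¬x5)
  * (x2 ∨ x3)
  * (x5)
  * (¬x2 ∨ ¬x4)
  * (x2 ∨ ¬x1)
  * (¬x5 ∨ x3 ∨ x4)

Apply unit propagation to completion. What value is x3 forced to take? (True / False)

True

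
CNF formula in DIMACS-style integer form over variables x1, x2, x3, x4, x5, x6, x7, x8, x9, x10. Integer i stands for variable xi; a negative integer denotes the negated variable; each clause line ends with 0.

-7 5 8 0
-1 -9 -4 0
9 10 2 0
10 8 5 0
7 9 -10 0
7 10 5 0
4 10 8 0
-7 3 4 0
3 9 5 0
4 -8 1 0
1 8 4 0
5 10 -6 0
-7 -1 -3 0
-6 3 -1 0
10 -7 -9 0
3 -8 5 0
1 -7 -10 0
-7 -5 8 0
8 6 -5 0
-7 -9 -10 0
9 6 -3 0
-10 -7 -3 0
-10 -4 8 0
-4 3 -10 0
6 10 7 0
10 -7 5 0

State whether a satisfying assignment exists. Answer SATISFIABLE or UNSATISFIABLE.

SATISFIABLE

Set x1 = True and propagate.
Try x2 = False.
Branch on x3: take x3 = True.
  then x7 is forced to False.
For the remaining variables, x4 = False, x5 = True, x6 = True, x8 = True, x9 = True, x10 = False works.
Every clause has at least one true literal under this assignment.
So x1=True  x2=False  x3=True  x4=False  x5=True  x6=True  x7=False  x8=True  x9=True  x10=False is a satisfying assignment.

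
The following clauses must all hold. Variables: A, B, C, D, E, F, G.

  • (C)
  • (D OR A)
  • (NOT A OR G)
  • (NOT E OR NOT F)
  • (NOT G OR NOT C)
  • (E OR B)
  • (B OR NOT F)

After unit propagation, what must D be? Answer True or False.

True

(C) stands alone — C = True.
In (NOT G OR NOT C), NOT C is now false; NOT G must hold, so G = False.
From (G OR NOT A) and G = False: A = False.
From (A OR D) and A = False: D = True.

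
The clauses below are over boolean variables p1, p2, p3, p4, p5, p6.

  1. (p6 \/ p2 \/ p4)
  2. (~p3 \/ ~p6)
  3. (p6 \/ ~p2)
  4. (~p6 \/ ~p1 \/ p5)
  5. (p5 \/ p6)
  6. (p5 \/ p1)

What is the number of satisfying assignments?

12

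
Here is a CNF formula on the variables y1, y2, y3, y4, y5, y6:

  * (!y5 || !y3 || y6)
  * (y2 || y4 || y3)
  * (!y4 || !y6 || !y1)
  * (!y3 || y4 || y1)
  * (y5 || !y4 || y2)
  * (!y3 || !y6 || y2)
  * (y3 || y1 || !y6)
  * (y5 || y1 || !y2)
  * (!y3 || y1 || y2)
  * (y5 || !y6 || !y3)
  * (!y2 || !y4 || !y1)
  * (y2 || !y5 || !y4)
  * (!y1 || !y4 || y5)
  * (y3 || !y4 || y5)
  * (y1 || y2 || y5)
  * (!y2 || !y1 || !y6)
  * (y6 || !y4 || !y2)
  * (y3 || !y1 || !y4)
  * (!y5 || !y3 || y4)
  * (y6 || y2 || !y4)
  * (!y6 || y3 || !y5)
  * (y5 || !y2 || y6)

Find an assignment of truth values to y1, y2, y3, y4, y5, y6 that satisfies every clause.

Try y1 = False.
The remaining clauses are satisfied by y2 = True, y3 = False, y4 = False, y5 = True, y6 = False.
Every clause has at least one true literal under this assignment.

y1 = False, y2 = True, y3 = False, y4 = False, y5 = True, y6 = False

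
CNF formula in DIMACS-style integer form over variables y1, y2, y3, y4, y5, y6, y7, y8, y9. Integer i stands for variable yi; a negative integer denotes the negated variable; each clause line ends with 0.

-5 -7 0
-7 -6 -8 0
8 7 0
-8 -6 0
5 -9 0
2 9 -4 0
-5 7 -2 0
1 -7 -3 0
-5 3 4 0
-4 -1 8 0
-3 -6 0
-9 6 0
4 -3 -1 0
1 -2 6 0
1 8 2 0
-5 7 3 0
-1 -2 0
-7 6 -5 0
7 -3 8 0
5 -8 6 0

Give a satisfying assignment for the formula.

Branch on y1: take y1 = True.
  then y2 is forced to False.
Branch on y3: take y3 = False.
The remaining clauses are satisfied by y4 = False, y5 = False, y6 = True, y7 = True, y8 = False, y9 = False.
Check each clause:
  1. {¬y5, ¬y7} — ¬y5 is true.
  2. {¬y7, ¬y8, ¬y6} — ¬y8 is true.
  3. {y8, y7} — y7 is true.
  4. {¬y8, ¬y6} — ¬y8 is true.
  5. {¬y9, y5} — ¬y9 is true.
  6. {¬y4, y9, y2} — ¬y4 is true.
  7. {y7, ¬y2, ¬y5} — ¬y5 is true.
  8. {¬y7, ¬y3, y1} — y1 is true.
  9. {¬y5, y4, y3} — ¬y5 is true.
  10. {¬y1, y8, ¬y4} — ¬y4 is true.
  11. {¬y6, ¬y3} — ¬y3 is true.
  12. {y6, ¬y9} — y6 is true.
  13. {¬y3, ¬y1, y4} — ¬y3 is true.
  14. {y1, y6, ¬y2} — y1 is true.
  15. {y2, y1, y8} — y1 is true.
  16. {y7, y3, ¬y5} — ¬y5 is true.
  17. {¬y1, ¬y2} — ¬y2 is true.
  18. {¬y7, y6, ¬y5} — ¬y5 is true.
  19. {y8, y7, ¬y3} — ¬y3 is true.
  20. {¬y8, y6, y5} — ¬y8 is true.

y1=T, y2=F, y3=F, y4=F, y5=F, y6=T, y7=T, y8=F, y9=F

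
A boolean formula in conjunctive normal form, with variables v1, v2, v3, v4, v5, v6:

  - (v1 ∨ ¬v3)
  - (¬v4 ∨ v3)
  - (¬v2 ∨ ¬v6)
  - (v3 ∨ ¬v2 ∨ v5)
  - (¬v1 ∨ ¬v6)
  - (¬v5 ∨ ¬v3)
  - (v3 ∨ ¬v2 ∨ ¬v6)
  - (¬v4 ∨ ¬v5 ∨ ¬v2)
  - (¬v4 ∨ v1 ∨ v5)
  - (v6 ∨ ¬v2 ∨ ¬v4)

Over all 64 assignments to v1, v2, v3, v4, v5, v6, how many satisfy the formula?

Case analysis on v2 and v3:
  v2=1, v3=1: remaining (v1,v4,v5,v6) ∈ {(1,0,0,0)} — 1.
  v2=1, v3=0: remaining (v1,v4,v5,v6) ∈ {(0,0,1,0); (1,0,1,0)} — 2.
  v2=0, v3=1: remaining (v1,v4,v5,v6) ∈ {(1,0,0,0); (1,1,0,0)} — 2.
  v2=0, v3=0: v5 free; 3 ways for (v1,v4,v6) × 2^1 = 6.
Total: 1 + 2 + 2 + 6 = 11.

11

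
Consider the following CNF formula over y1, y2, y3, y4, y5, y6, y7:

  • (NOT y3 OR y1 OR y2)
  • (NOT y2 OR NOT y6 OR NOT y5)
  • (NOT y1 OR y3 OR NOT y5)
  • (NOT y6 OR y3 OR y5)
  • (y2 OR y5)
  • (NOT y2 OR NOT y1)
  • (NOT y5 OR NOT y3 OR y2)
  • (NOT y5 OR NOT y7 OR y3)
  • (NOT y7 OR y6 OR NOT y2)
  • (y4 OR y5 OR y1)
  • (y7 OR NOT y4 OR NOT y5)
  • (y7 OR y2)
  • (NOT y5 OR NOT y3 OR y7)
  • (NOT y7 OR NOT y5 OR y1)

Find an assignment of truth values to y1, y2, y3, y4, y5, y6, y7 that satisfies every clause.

Set y1 = False and propagate.
Branch on y2: take y2 = True.
For the remaining variables, y3 = True, y4 = True, y5 = False, y6 = True, y7 = True works.
Every clause has at least one true literal under this assignment.

y1=F, y2=T, y3=T, y4=T, y5=F, y6=T, y7=T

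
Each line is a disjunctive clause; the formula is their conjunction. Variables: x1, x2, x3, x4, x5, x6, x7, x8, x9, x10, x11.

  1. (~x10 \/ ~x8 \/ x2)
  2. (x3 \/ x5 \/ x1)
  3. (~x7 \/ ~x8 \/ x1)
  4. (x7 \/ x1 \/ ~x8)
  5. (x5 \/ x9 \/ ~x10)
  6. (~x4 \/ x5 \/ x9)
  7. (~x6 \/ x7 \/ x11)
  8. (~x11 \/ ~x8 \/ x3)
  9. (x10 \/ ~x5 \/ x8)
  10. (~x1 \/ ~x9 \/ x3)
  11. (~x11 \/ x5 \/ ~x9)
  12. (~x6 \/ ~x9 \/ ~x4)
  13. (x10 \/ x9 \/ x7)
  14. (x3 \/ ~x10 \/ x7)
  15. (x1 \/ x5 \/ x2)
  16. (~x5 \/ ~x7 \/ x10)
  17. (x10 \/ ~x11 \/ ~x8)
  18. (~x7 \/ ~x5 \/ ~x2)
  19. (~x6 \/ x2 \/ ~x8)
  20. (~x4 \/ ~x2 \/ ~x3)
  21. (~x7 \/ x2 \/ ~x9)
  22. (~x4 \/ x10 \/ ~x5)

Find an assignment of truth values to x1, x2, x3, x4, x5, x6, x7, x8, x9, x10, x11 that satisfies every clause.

x1 = F, x2 = T, x3 = T, x4 = F, x5 = F, x6 = T, x7 = T, x8 = F, x9 = F, x10 = F, x11 = F

x4 occurs only negated in the remaining clauses — set x4 = False.
Branch on x1: take x1 = False.
Branch on x2: take x2 = True.
Set x3 = True and propagate.
The remaining clauses are satisfied by x5 = False, x6 = True, x7 = True, x8 = False, x9 = False, x10 = False, x11 = False.
Check each clause:
  1. (~x8 \/ ~x10 \/ x2) — ~x8 is true.
  2. (x3 \/ x5 \/ x1) — x3 is true.
  3. (~x7 \/ ~x8 \/ x1) — ~x8 is true.
  4. (x1 \/ x7 \/ ~x8) — ~x8 is true.
  5. (~x10 \/ x5 \/ x9) — ~x10 is true.
  6. (~x4 \/ x9 \/ x5) — ~x4 is true.
  7. (~x6 \/ x11 \/ x7) — x7 is true.
  8. (~x8 \/ x3 \/ ~x11) — ~x8 is true.
  9. (x8 \/ x10 \/ ~x5) — ~x5 is true.
  10. (~x1 \/ x3 \/ ~x9) — x3 is true.
  11. (~x9 \/ x5 \/ ~x11) — ~x11 is true.
  12. (~x9 \/ ~x4 \/ ~x6) — ~x4 is true.
  13. (x7 \/ x9 \/ x10) — x7 is true.
  14. (~x10 \/ x3 \/ x7) — x3 is true.
  15. (x1 \/ x5 \/ x2) — x2 is true.
  16. (~x7 \/ ~x5 \/ x10) — ~x5 is true.
  17. (~x11 \/ x10 \/ ~x8) — ~x8 is true.
  18. (~x2 \/ ~x7 \/ ~x5) — ~x5 is true.
  19. (~x6 \/ x2 \/ ~x8) — ~x8 is true.
  20. (~x4 \/ ~x2 \/ ~x3) — ~x4 is true.
  21. (~x7 \/ ~x9 \/ x2) — x2 is true.
  22. (x10 \/ ~x5 \/ ~x4) — ~x5 is true.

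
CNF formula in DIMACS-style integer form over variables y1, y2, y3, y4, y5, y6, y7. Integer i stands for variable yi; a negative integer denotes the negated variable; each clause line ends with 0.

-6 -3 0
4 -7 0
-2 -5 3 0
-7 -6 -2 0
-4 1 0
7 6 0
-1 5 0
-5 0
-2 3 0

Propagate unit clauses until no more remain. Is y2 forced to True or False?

False

(~y5) is a unit clause: y5 = False.
In (y5 \/ ~y1), y5 is now false; ~y1 must hold, so y1 = False.
From (~y4 \/ y1) and y1 = False: y4 = False.
(y4 \/ ~y7): since y4 = False, the clause reduces to (~y7). y7 = False.
From (y6 \/ y7) and y7 = False: y6 = True.
(~y6 \/ ~y3): since y6 = True, the clause reduces to (~y3). y3 = False.
(y3 \/ ~y2) with y3 = False leaves only ~y2, so y2 = False.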